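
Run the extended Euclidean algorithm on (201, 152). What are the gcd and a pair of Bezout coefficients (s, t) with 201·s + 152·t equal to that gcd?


Euclidean algorithm on (201, 152) — divide until remainder is 0:
  201 = 1 · 152 + 49
  152 = 3 · 49 + 5
  49 = 9 · 5 + 4
  5 = 1 · 4 + 1
  4 = 4 · 1 + 0
gcd(201, 152) = 1.
Track Bezout coefficients alongside the remainders: start with r₀ = 201 = a·1 + b·0 (s = 1, t = 0) and r₁ = 152 = a·0 + b·1 (s = 0, t = 1); each new remainder r_{k+1} = r_{k-1} − q_k·r_k inherits s_{k+1} = s_{k-1} − q_k·s_k, t_{k+1} = t_{k-1} − q_k·t_k, so r_k = a·s_k + b·t_k at every step:
  q = 1: r = 49, s = 1 − 1·0 = 1, t = 0 − 1·1 = -1  (check: 201·1 + 152·(-1) = 49)
  q = 3: r = 5, s = 0 − 3·1 = -3, t = 1 − 3·(-1) = 4  (check: 201·(-3) + 152·4 = 5)
  q = 9: r = 4, s = 1 − 9·(-3) = 28, t = -1 − 9·4 = -37  (check: 201·28 + 152·(-37) = 4)
  q = 1: r = 1, s = -3 − 1·28 = -31, t = 4 − 1·(-37) = 41  (check: 201·(-31) + 152·41 = 1)
The row with r = 1 (the gcd) gives the Bezout coefficients s = -31, t = 41.
Result: 201 · (-31) + 152 · (41) = 1.

gcd(201, 152) = 1; s = -31, t = 41 (check: 201·(-31) + 152·41 = 1).


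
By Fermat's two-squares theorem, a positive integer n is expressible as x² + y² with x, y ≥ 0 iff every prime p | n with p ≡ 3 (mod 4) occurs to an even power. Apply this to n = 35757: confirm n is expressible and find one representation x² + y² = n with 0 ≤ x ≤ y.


Step 1: Factor n = 35757 = 3^2 · 29 · 137.
Step 2: Check the mod-4 condition on each prime factor: 3 ≡ 3 (mod 4), exponent 2 (must be even); 29 ≡ 1 (mod 4), exponent 1; 137 ≡ 1 (mod 4), exponent 1.
All primes ≡ 3 (mod 4) appear to even exponent (or don't appear), so by the two-squares theorem n IS expressible as a sum of two squares.
Step 3: Build a representation. Group n = k² · m with k = 3 and m = 29 · 137 = 3973 (a product of primes ≡ 1 (mod 4)); a representation of m scales to one of n via (k·x)² + (k·y)² = k²(x² + y²). Each prime p ≡ 1 (mod 4) is itself a sum of two squares; find a² by testing p − a² for a perfect square:
  29: 29 − 1² = 28, 29 − 2² = 25 = 5² ⇒ 29 = 2² + 5².
  137: 137 − 1² = 136, 137 − 2² = 133, 137 − 3² = 128, 137 − 4² = 121 = 11² ⇒ 137 = 4² + 11².
  Combine using the Brahmagupta–Fibonacci identity (a² + b²)(c² + d²) = (ac − bd)² + (ad + bc)² = (ac + bd)² + (ad − bc)²:
  29 · 137 = 3973: from (2² + 5²)(4² + 11²), take (2·4 − 5·11, 2·11 + 5·4) = (8 − 55, 22 + 20) = (-47, 42); dropping signs (only squares matter) gives (47, 42); check 47² + 42² = 2209 + 1764 = 3973 ✓.
  Scale by k = 3: (3·47, 3·42) = (141, 126).
Step 4: Order so x ≤ y and verify: 126² + 141² = 15876 + 19881 = 35757 = n. ✓

n = 35757 = 126² + 141² (one valid representation with x ≤ y).


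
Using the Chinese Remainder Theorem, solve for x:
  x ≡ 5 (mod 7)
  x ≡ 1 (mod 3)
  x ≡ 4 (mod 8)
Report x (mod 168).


Moduli 7, 3, 8 are pairwise coprime; by CRT there is a unique solution modulo M = 7 · 3 · 8 = 168.
Solve pairwise, accumulating the modulus:
  Start with x ≡ 5 (mod 7).
  Combine with x ≡ 1 (mod 3): since gcd(7, 3) = 1, we get a unique residue mod 21.
    Write x = 5 + 7·t and substitute into x ≡ 1 (mod 3): 7·t ≡ 1 − 5 = -4 (mod 3).
    Reduce coefficients mod 3: 1·t ≡ 2 (mod 3).
    So t ≡ 2 (mod 3).
    Then x = 5 + 7·2 = 19, valid modulo lcm(7, 3) = 21: x ≡ 19 (mod 21).
  Combine with x ≡ 4 (mod 8): since gcd(21, 8) = 1, we get a unique residue mod 168.
    Write x = 19 + 21·t and substitute into x ≡ 4 (mod 8): 21·t ≡ 4 − 19 = -15 (mod 8).
    Reduce coefficients mod 8: 5·t ≡ 1 (mod 8).
    The inverse of 5 mod 8 is 5 (since 5·5 = 25 = 3·8 + 1), so t ≡ 5·1 = 5 ≡ 5 (mod 8).
    Then x = 19 + 21·5 = 124, valid modulo lcm(21, 8) = 168: x ≡ 124 (mod 168).
Verify: 124 mod 7 = 5 ✓, 124 mod 3 = 1 ✓, 124 mod 8 = 4 ✓.

x ≡ 124 (mod 168).


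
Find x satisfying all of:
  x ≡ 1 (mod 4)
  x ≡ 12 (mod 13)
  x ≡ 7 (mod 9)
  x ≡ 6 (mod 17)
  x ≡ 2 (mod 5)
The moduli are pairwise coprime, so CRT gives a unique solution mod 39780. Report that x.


Product of moduli M = 4 · 13 · 9 · 17 · 5 = 39780.
Merge one congruence at a time:
  Start: x ≡ 1 (mod 4).
  Combine with x ≡ 12 (mod 13); new modulus lcm = 52.
    Write x = 1 + 4·t and substitute into x ≡ 12 (mod 13): 4·t ≡ 12 − 1 = 11 (mod 13).
    The inverse of 4 mod 13 is 10 (since 4·10 = 40 = 3·13 + 1), so t ≡ 10·11 = 110 ≡ 6 (mod 13).
    Then x = 1 + 4·6 = 25, valid modulo lcm(4, 13) = 52: x ≡ 25 (mod 52).
  Combine with x ≡ 7 (mod 9); new modulus lcm = 468.
    Write x = 25 + 52·t and substitute into x ≡ 7 (mod 9): 52·t ≡ 7 − 25 = -18 (mod 9).
    Reduce coefficients mod 9: 7·t ≡ 0 (mod 9).
    The inverse of 7 mod 9 is 4 (since 7·4 = 28 = 3·9 + 1), so t ≡ 4·0 = 0 ≡ 0 (mod 9).
    Then x = 25 + 52·0 = 25, valid modulo lcm(52, 9) = 468: x ≡ 25 (mod 468).
  Combine with x ≡ 6 (mod 17); new modulus lcm = 7956.
    Write x = 25 + 468·t and substitute into x ≡ 6 (mod 17): 468·t ≡ 6 − 25 = -19 (mod 17).
    Reduce coefficients mod 17: 9·t ≡ 15 (mod 17).
    The inverse of 9 mod 17 is 2 (since 9·2 = 18 = 1·17 + 1), so t ≡ 2·15 = 30 ≡ 13 (mod 17).
    Then x = 25 + 468·13 = 6109, valid modulo lcm(468, 17) = 7956: x ≡ 6109 (mod 7956).
  Combine with x ≡ 2 (mod 5); new modulus lcm = 39780.
    Write x = 6109 + 7956·t and substitute into x ≡ 2 (mod 5): 7956·t ≡ 2 − 6109 = -6107 (mod 5).
    Reduce coefficients mod 5: 1·t ≡ 3 (mod 5).
    So t ≡ 3 (mod 5).
    Then x = 6109 + 7956·3 = 29977, valid modulo lcm(7956, 5) = 39780: x ≡ 29977 (mod 39780).
Verify against each original: 29977 mod 4 = 1, 29977 mod 13 = 12, 29977 mod 9 = 7, 29977 mod 17 = 6, 29977 mod 5 = 2.

x ≡ 29977 (mod 39780).


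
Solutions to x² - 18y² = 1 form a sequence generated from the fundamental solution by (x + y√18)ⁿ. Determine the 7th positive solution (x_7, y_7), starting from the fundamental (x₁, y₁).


Step 1: Find the fundamental solution (x₁, y₁) of x² - 18y² = 1.
  Expand √18 as a continued fraction. a₀ = ⌊√18⌋ = 4; iterate m_{k+1} = d_k·a_k − m_k, d_{k+1} = (18 − m_{k+1}²)/d_k, a_{k+1} = ⌊(a₀ + m_{k+1})/d_{k+1}⌋ (starting m₀ = 0, d₀ = 1), with convergents p_k = a_k·p_{k-1} + p_{k-2}, q_k = a_k·q_{k-1} + q_{k-2} (p₋₁ = 1, q₋₁ = 0):
  k = 0: a₀ = 4; p₀/q₀ = 4/1; p₀² − 18·q₀² = 16 − 18 = -2.
  k = 1: m = 4, d = 2, a = ⌊(4 + 4)/2⌋ = 4; p/q = (4·4 + 1)/(4·1 + 0) = 17/4; p² − 18·q² = 289 − 288 = 1.
  The first convergent with p² − 18·q² = 1 gives the fundamental solution (x₁, y₁) = (17, 4).
Step 2: Apply the recurrence (x_{n+1}, y_{n+1}) = (x₁x_n + 18y₁y_n, x₁y_n + y₁x_n) repeatedly.
  From (x_1, y_1) = (17, 4): x_2 = 17·17 + 18·4·4 = 577; y_2 = 17·4 + 4·17 = 136.
  From (x_2, y_2) = (577, 136): x_3 = 17·577 + 18·4·136 = 19601; y_3 = 17·136 + 4·577 = 4620.
  From (x_3, y_3) = (19601, 4620): x_4 = 17·19601 + 18·4·4620 = 665857; y_4 = 17·4620 + 4·19601 = 156944.
  From (x_4, y_4) = (665857, 156944): x_5 = 17·665857 + 18·4·156944 = 22619537; y_5 = 17·156944 + 4·665857 = 5331476.
  From (x_5, y_5) = (22619537, 5331476): x_6 = 17·22619537 + 18·4·5331476 = 768398401; y_6 = 17·5331476 + 4·22619537 = 181113240.
  From (x_6, y_6) = (768398401, 181113240): x_7 = 17·768398401 + 18·4·181113240 = 26102926097; y_7 = 17·181113240 + 4·768398401 = 6152518684.
Step 3: Verify x_7² - 18·y_7² = 681362750825443653409 - 681362750825443653408 = 1 (should be 1). ✓

(x_1, y_1) = (17, 4); (x_7, y_7) = (26102926097, 6152518684).


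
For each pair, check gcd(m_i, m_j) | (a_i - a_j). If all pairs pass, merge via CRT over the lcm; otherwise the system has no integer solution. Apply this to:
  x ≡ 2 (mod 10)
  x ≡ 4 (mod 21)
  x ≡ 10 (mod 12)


Moduli 10, 21, 12 are not pairwise coprime, so CRT works modulo lcm(m_i) when all pairwise compatibility conditions hold.
Pairwise compatibility: gcd(m_i, m_j) must divide a_i - a_j for every pair.
Merge one congruence at a time:
  Start: x ≡ 2 (mod 10).
  Combine with x ≡ 4 (mod 21): gcd(10, 21) = 1; 4 - 2 = 2, which IS divisible by 1, so compatible.
    Write x = 2 + 10·t and substitute into x ≡ 4 (mod 21): 10·t ≡ 4 − 2 = 2 (mod 21).
    The inverse of 10 mod 21 is 19 (since 10·19 = 190 = 9·21 + 1), so t ≡ 19·2 = 38 ≡ 17 (mod 21).
    Then x = 2 + 10·17 = 172, valid modulo lcm(10, 21) = 210: x ≡ 172 (mod 210).
  Combine with x ≡ 10 (mod 12): gcd(210, 12) = 6; 10 - 172 = -162, which IS divisible by 6, so compatible.
    Write x = 172 + 210·t and substitute into x ≡ 10 (mod 12): 210·t ≡ 10 − 172 = -162 (mod 12).
    Divide the congruence (and modulus) by g = 6: 35·t ≡ -27 (mod 2).
    Reduce coefficients mod 2: 1·t ≡ 1 (mod 2).
    So t ≡ 1 (mod 2).
    Then x = 172 + 210·1 = 382, valid modulo lcm(210, 12) = 420: x ≡ 382 (mod 420).
Verify: 382 mod 10 = 2, 382 mod 21 = 4, 382 mod 12 = 10.

x ≡ 382 (mod 420).


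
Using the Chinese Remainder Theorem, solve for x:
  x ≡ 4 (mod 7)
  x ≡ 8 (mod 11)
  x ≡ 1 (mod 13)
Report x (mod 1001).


Moduli 7, 11, 13 are pairwise coprime; by CRT there is a unique solution modulo M = 7 · 11 · 13 = 1001.
Solve pairwise, accumulating the modulus:
  Start with x ≡ 4 (mod 7).
  Combine with x ≡ 8 (mod 11): since gcd(7, 11) = 1, we get a unique residue mod 77.
    Write x = 4 + 7·t and substitute into x ≡ 8 (mod 11): 7·t ≡ 8 − 4 = 4 (mod 11).
    The inverse of 7 mod 11 is 8 (since 7·8 = 56 = 5·11 + 1), so t ≡ 8·4 = 32 ≡ 10 (mod 11).
    Then x = 4 + 7·10 = 74, valid modulo lcm(7, 11) = 77: x ≡ 74 (mod 77).
  Combine with x ≡ 1 (mod 13): since gcd(77, 13) = 1, we get a unique residue mod 1001.
    Write x = 74 + 77·t and substitute into x ≡ 1 (mod 13): 77·t ≡ 1 − 74 = -73 (mod 13).
    Reduce coefficients mod 13: 12·t ≡ 5 (mod 13).
    The inverse of 12 mod 13 is 12 (since 12·12 = 144 = 11·13 + 1), so t ≡ 12·5 = 60 ≡ 8 (mod 13).
    Then x = 74 + 77·8 = 690, valid modulo lcm(77, 13) = 1001: x ≡ 690 (mod 1001).
Verify: 690 mod 7 = 4 ✓, 690 mod 11 = 8 ✓, 690 mod 13 = 1 ✓.

x ≡ 690 (mod 1001).


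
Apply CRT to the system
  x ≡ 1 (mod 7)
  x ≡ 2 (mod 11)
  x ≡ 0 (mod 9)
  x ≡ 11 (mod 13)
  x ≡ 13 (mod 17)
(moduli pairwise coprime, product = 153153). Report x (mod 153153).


Product of moduli M = 7 · 11 · 9 · 13 · 17 = 153153.
Merge one congruence at a time:
  Start: x ≡ 1 (mod 7).
  Combine with x ≡ 2 (mod 11); new modulus lcm = 77.
    Write x = 1 + 7·t and substitute into x ≡ 2 (mod 11): 7·t ≡ 2 − 1 = 1 (mod 11).
    The inverse of 7 mod 11 is 8 (since 7·8 = 56 = 5·11 + 1), so t ≡ 8·1 = 8 ≡ 8 (mod 11).
    Then x = 1 + 7·8 = 57, valid modulo lcm(7, 11) = 77: x ≡ 57 (mod 77).
  Combine with x ≡ 0 (mod 9); new modulus lcm = 693.
    Write x = 57 + 77·t and substitute into x ≡ 0 (mod 9): 77·t ≡ 0 − 57 = -57 (mod 9).
    Reduce coefficients mod 9: 5·t ≡ 6 (mod 9).
    The inverse of 5 mod 9 is 2 (since 5·2 = 10 = 1·9 + 1), so t ≡ 2·6 = 12 ≡ 3 (mod 9).
    Then x = 57 + 77·3 = 288, valid modulo lcm(77, 9) = 693: x ≡ 288 (mod 693).
  Combine with x ≡ 11 (mod 13); new modulus lcm = 9009.
    Write x = 288 + 693·t and substitute into x ≡ 11 (mod 13): 693·t ≡ 11 − 288 = -277 (mod 13).
    Reduce coefficients mod 13: 4·t ≡ 9 (mod 13).
    The inverse of 4 mod 13 is 10 (since 4·10 = 40 = 3·13 + 1), so t ≡ 10·9 = 90 ≡ 12 (mod 13).
    Then x = 288 + 693·12 = 8604, valid modulo lcm(693, 13) = 9009: x ≡ 8604 (mod 9009).
  Combine with x ≡ 13 (mod 17); new modulus lcm = 153153.
    Write x = 8604 + 9009·t and substitute into x ≡ 13 (mod 17): 9009·t ≡ 13 − 8604 = -8591 (mod 17).
    Reduce coefficients mod 17: 16·t ≡ 11 (mod 17).
    The inverse of 16 mod 17 is 16 (since 16·16 = 256 = 15·17 + 1), so t ≡ 16·11 = 176 ≡ 6 (mod 17).
    Then x = 8604 + 9009·6 = 62658, valid modulo lcm(9009, 17) = 153153: x ≡ 62658 (mod 153153).
Verify against each original: 62658 mod 7 = 1, 62658 mod 11 = 2, 62658 mod 9 = 0, 62658 mod 13 = 11, 62658 mod 17 = 13.

x ≡ 62658 (mod 153153).


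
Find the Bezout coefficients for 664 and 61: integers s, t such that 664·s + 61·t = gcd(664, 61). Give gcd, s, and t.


Euclidean algorithm on (664, 61) — divide until remainder is 0:
  664 = 10 · 61 + 54
  61 = 1 · 54 + 7
  54 = 7 · 7 + 5
  7 = 1 · 5 + 2
  5 = 2 · 2 + 1
  2 = 2 · 1 + 0
gcd(664, 61) = 1.
Track Bezout coefficients alongside the remainders: start with r₀ = 664 = a·1 + b·0 (s = 1, t = 0) and r₁ = 61 = a·0 + b·1 (s = 0, t = 1); each new remainder r_{k+1} = r_{k-1} − q_k·r_k inherits s_{k+1} = s_{k-1} − q_k·s_k, t_{k+1} = t_{k-1} − q_k·t_k, so r_k = a·s_k + b·t_k at every step:
  q = 10: r = 54, s = 1 − 10·0 = 1, t = 0 − 10·1 = -10  (check: 664·1 + 61·(-10) = 54)
  q = 1: r = 7, s = 0 − 1·1 = -1, t = 1 − 1·(-10) = 11  (check: 664·(-1) + 61·11 = 7)
  q = 7: r = 5, s = 1 − 7·(-1) = 8, t = -10 − 7·11 = -87  (check: 664·8 + 61·(-87) = 5)
  q = 1: r = 2, s = -1 − 1·8 = -9, t = 11 − 1·(-87) = 98  (check: 664·(-9) + 61·98 = 2)
  q = 2: r = 1, s = 8 − 2·(-9) = 26, t = -87 − 2·98 = -283  (check: 664·26 + 61·(-283) = 1)
The row with r = 1 (the gcd) gives the Bezout coefficients s = 26, t = -283.
Result: 664 · (26) + 61 · (-283) = 1.

gcd(664, 61) = 1; s = 26, t = -283 (check: 664·26 + 61·(-283) = 1).


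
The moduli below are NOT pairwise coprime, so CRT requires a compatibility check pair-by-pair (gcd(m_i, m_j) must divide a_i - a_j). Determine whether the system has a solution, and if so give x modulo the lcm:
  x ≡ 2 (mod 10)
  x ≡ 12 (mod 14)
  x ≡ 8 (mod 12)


Moduli 10, 14, 12 are not pairwise coprime, so CRT works modulo lcm(m_i) when all pairwise compatibility conditions hold.
Pairwise compatibility: gcd(m_i, m_j) must divide a_i - a_j for every pair.
Merge one congruence at a time:
  Start: x ≡ 2 (mod 10).
  Combine with x ≡ 12 (mod 14): gcd(10, 14) = 2; 12 - 2 = 10, which IS divisible by 2, so compatible.
    Write x = 2 + 10·t and substitute into x ≡ 12 (mod 14): 10·t ≡ 12 − 2 = 10 (mod 14).
    Divide the congruence (and modulus) by g = 2: 5·t ≡ 5 (mod 7).
    The inverse of 5 mod 7 is 3 (since 5·3 = 15 = 2·7 + 1), so t ≡ 3·5 = 15 ≡ 1 (mod 7).
    Then x = 2 + 10·1 = 12, valid modulo lcm(10, 14) = 70: x ≡ 12 (mod 70).
  Combine with x ≡ 8 (mod 12): gcd(70, 12) = 2; 8 - 12 = -4, which IS divisible by 2, so compatible.
    Write x = 12 + 70·t and substitute into x ≡ 8 (mod 12): 70·t ≡ 8 − 12 = -4 (mod 12).
    Divide the congruence (and modulus) by g = 2: 35·t ≡ -2 (mod 6).
    Reduce coefficients mod 6: 5·t ≡ 4 (mod 6).
    The inverse of 5 mod 6 is 5 (since 5·5 = 25 = 4·6 + 1), so t ≡ 5·4 = 20 ≡ 2 (mod 6).
    Then x = 12 + 70·2 = 152, valid modulo lcm(70, 12) = 420: x ≡ 152 (mod 420).
Verify: 152 mod 10 = 2, 152 mod 14 = 12, 152 mod 12 = 8.

x ≡ 152 (mod 420).


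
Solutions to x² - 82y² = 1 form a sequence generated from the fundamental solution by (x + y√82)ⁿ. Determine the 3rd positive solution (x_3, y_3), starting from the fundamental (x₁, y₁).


Step 1: Find the fundamental solution (x₁, y₁) of x² - 82y² = 1.
  Expand √82 as a continued fraction. a₀ = ⌊√82⌋ = 9; iterate m_{k+1} = d_k·a_k − m_k, d_{k+1} = (82 − m_{k+1}²)/d_k, a_{k+1} = ⌊(a₀ + m_{k+1})/d_{k+1}⌋ (starting m₀ = 0, d₀ = 1), with convergents p_k = a_k·p_{k-1} + p_{k-2}, q_k = a_k·q_{k-1} + q_{k-2} (p₋₁ = 1, q₋₁ = 0):
  k = 0: a₀ = 9; p₀/q₀ = 9/1; p₀² − 82·q₀² = 81 − 82 = -1.
  k = 1: m = 9, d = 1, a = ⌊(9 + 9)/1⌋ = 18; p/q = (18·9 + 1)/(18·1 + 0) = 163/18; p² − 82·q² = 26569 − 26568 = 1.
  The first convergent with p² − 82·q² = 1 gives the fundamental solution (x₁, y₁) = (163, 18).
Step 2: Apply the recurrence (x_{n+1}, y_{n+1}) = (x₁x_n + 82y₁y_n, x₁y_n + y₁x_n) repeatedly.
  From (x_1, y_1) = (163, 18): x_2 = 163·163 + 82·18·18 = 53137; y_2 = 163·18 + 18·163 = 5868.
  From (x_2, y_2) = (53137, 5868): x_3 = 163·53137 + 82·18·5868 = 17322499; y_3 = 163·5868 + 18·53137 = 1912950.
Step 3: Verify x_3² - 82·y_3² = 300068971605001 - 300068971605000 = 1 (should be 1). ✓

(x_1, y_1) = (163, 18); (x_3, y_3) = (17322499, 1912950).


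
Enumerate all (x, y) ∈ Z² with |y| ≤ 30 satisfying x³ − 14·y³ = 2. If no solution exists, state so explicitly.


The equation is x³ - 14y³ = 2. For fixed y, x³ = 14·y³ + 2, so a solution requires the RHS to be a perfect cube.
Strategy: iterate y from -30 to 30, compute RHS = 14·y³ + 2, and check whether it is a (positive or negative) perfect cube.
Check small values of y:
  y = 0: RHS = 2 is not a perfect cube.
  y = 1: RHS = 16 is not a perfect cube.
  y = -1: RHS = -12 is not a perfect cube.
  y = 2: RHS = 114 is not a perfect cube.
  y = -2: RHS = -110 is not a perfect cube.
  y = 3: RHS = 380 is not a perfect cube.
  y = -3: RHS = -376 is not a perfect cube.
Continuing the search up to |y| = 30 finds no solutions either.
No (x, y) in the scanned range satisfies the equation.

No integer solutions with |y| ≤ 30.


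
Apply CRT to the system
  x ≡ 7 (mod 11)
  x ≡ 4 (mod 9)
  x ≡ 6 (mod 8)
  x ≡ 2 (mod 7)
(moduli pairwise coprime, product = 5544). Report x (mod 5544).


Product of moduli M = 11 · 9 · 8 · 7 = 5544.
Merge one congruence at a time:
  Start: x ≡ 7 (mod 11).
  Combine with x ≡ 4 (mod 9); new modulus lcm = 99.
    Write x = 7 + 11·t and substitute into x ≡ 4 (mod 9): 11·t ≡ 4 − 7 = -3 (mod 9).
    Reduce coefficients mod 9: 2·t ≡ 6 (mod 9).
    The inverse of 2 mod 9 is 5 (since 2·5 = 10 = 1·9 + 1), so t ≡ 5·6 = 30 ≡ 3 (mod 9).
    Then x = 7 + 11·3 = 40, valid modulo lcm(11, 9) = 99: x ≡ 40 (mod 99).
  Combine with x ≡ 6 (mod 8); new modulus lcm = 792.
    Write x = 40 + 99·t and substitute into x ≡ 6 (mod 8): 99·t ≡ 6 − 40 = -34 (mod 8).
    Reduce coefficients mod 8: 3·t ≡ 6 (mod 8).
    The inverse of 3 mod 8 is 3 (since 3·3 = 9 = 1·8 + 1), so t ≡ 3·6 = 18 ≡ 2 (mod 8).
    Then x = 40 + 99·2 = 238, valid modulo lcm(99, 8) = 792: x ≡ 238 (mod 792).
  Combine with x ≡ 2 (mod 7); new modulus lcm = 5544.
    Write x = 238 + 792·t and substitute into x ≡ 2 (mod 7): 792·t ≡ 2 − 238 = -236 (mod 7).
    Reduce coefficients mod 7: 1·t ≡ 2 (mod 7).
    So t ≡ 2 (mod 7).
    Then x = 238 + 792·2 = 1822, valid modulo lcm(792, 7) = 5544: x ≡ 1822 (mod 5544).
Verify against each original: 1822 mod 11 = 7, 1822 mod 9 = 4, 1822 mod 8 = 6, 1822 mod 7 = 2.

x ≡ 1822 (mod 5544).


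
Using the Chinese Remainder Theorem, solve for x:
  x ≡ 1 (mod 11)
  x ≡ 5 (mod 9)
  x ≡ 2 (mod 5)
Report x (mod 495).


Moduli 11, 9, 5 are pairwise coprime; by CRT there is a unique solution modulo M = 11 · 9 · 5 = 495.
Solve pairwise, accumulating the modulus:
  Start with x ≡ 1 (mod 11).
  Combine with x ≡ 5 (mod 9): since gcd(11, 9) = 1, we get a unique residue mod 99.
    Write x = 1 + 11·t and substitute into x ≡ 5 (mod 9): 11·t ≡ 5 − 1 = 4 (mod 9).
    Reduce coefficients mod 9: 2·t ≡ 4 (mod 9).
    The inverse of 2 mod 9 is 5 (since 2·5 = 10 = 1·9 + 1), so t ≡ 5·4 = 20 ≡ 2 (mod 9).
    Then x = 1 + 11·2 = 23, valid modulo lcm(11, 9) = 99: x ≡ 23 (mod 99).
  Combine with x ≡ 2 (mod 5): since gcd(99, 5) = 1, we get a unique residue mod 495.
    Write x = 23 + 99·t and substitute into x ≡ 2 (mod 5): 99·t ≡ 2 − 23 = -21 (mod 5).
    Reduce coefficients mod 5: 4·t ≡ 4 (mod 5).
    The inverse of 4 mod 5 is 4 (since 4·4 = 16 = 3·5 + 1), so t ≡ 4·4 = 16 ≡ 1 (mod 5).
    Then x = 23 + 99·1 = 122, valid modulo lcm(99, 5) = 495: x ≡ 122 (mod 495).
Verify: 122 mod 11 = 1 ✓, 122 mod 9 = 5 ✓, 122 mod 5 = 2 ✓.

x ≡ 122 (mod 495).


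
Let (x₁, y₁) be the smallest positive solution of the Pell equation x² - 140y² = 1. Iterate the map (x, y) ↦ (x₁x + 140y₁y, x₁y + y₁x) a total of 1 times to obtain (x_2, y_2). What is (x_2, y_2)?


Step 1: Find the fundamental solution (x₁, y₁) of x² - 140y² = 1.
  Expand √140 as a continued fraction. a₀ = ⌊√140⌋ = 11; iterate m_{k+1} = d_k·a_k − m_k, d_{k+1} = (140 − m_{k+1}²)/d_k, a_{k+1} = ⌊(a₀ + m_{k+1})/d_{k+1}⌋ (starting m₀ = 0, d₀ = 1), with convergents p_k = a_k·p_{k-1} + p_{k-2}, q_k = a_k·q_{k-1} + q_{k-2} (p₋₁ = 1, q₋₁ = 0):
  k = 0: a₀ = 11; p₀/q₀ = 11/1; p₀² − 140·q₀² = 121 − 140 = -19.
  k = 1: m = 11, d = 19, a = ⌊(11 + 11)/19⌋ = 1; p/q = (1·11 + 1)/(1·1 + 0) = 12/1; p² − 140·q² = 144 − 140 = 4.
  k = 2: m = 8, d = 4, a = ⌊(11 + 8)/4⌋ = 4; p/q = (4·12 + 11)/(4·1 + 1) = 59/5; p² − 140·q² = 3481 − 3500 = -19.
  k = 3: m = 8, d = 19, a = ⌊(11 + 8)/19⌋ = 1; p/q = (1·59 + 12)/(1·5 + 1) = 71/6; p² − 140·q² = 5041 − 5040 = 1.
  The first convergent with p² − 140·q² = 1 gives the fundamental solution (x₁, y₁) = (71, 6).
Step 2: Apply the recurrence (x_{n+1}, y_{n+1}) = (x₁x_n + 140y₁y_n, x₁y_n + y₁x_n) repeatedly.
  From (x_1, y_1) = (71, 6): x_2 = 71·71 + 140·6·6 = 10081; y_2 = 71·6 + 6·71 = 852.
Step 3: Verify x_2² - 140·y_2² = 101626561 - 101626560 = 1 (should be 1). ✓

(x_1, y_1) = (71, 6); (x_2, y_2) = (10081, 852).


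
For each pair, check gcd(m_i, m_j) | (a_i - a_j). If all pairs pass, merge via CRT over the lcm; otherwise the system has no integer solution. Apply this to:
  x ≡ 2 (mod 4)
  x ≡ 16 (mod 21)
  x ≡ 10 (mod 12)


Moduli 4, 21, 12 are not pairwise coprime, so CRT works modulo lcm(m_i) when all pairwise compatibility conditions hold.
Pairwise compatibility: gcd(m_i, m_j) must divide a_i - a_j for every pair.
Merge one congruence at a time:
  Start: x ≡ 2 (mod 4).
  Combine with x ≡ 16 (mod 21): gcd(4, 21) = 1; 16 - 2 = 14, which IS divisible by 1, so compatible.
    Write x = 2 + 4·t and substitute into x ≡ 16 (mod 21): 4·t ≡ 16 − 2 = 14 (mod 21).
    The inverse of 4 mod 21 is 16 (since 4·16 = 64 = 3·21 + 1), so t ≡ 16·14 = 224 ≡ 14 (mod 21).
    Then x = 2 + 4·14 = 58, valid modulo lcm(4, 21) = 84: x ≡ 58 (mod 84).
  Combine with x ≡ 10 (mod 12): gcd(84, 12) = 12; 10 - 58 = -48, which IS divisible by 12, so compatible.
    Write x = 58 + 84·t and substitute into x ≡ 10 (mod 12): 84·t ≡ 10 − 58 = -48 (mod 12).
    Divide the congruence (and modulus) by g = 12: 7·t ≡ -4 (mod 1).
    Modulo 1 every t works; take t = 0.
    Then x = 58 + 84·0 = 58, valid modulo lcm(84, 12) = 84: x ≡ 58 (mod 84).
Verify: 58 mod 4 = 2, 58 mod 21 = 16, 58 mod 12 = 10.

x ≡ 58 (mod 84).


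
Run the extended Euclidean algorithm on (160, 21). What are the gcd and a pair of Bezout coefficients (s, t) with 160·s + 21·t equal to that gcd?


Euclidean algorithm on (160, 21) — divide until remainder is 0:
  160 = 7 · 21 + 13
  21 = 1 · 13 + 8
  13 = 1 · 8 + 5
  8 = 1 · 5 + 3
  5 = 1 · 3 + 2
  3 = 1 · 2 + 1
  2 = 2 · 1 + 0
gcd(160, 21) = 1.
Track Bezout coefficients alongside the remainders: start with r₀ = 160 = a·1 + b·0 (s = 1, t = 0) and r₁ = 21 = a·0 + b·1 (s = 0, t = 1); each new remainder r_{k+1} = r_{k-1} − q_k·r_k inherits s_{k+1} = s_{k-1} − q_k·s_k, t_{k+1} = t_{k-1} − q_k·t_k, so r_k = a·s_k + b·t_k at every step:
  q = 7: r = 13, s = 1 − 7·0 = 1, t = 0 − 7·1 = -7  (check: 160·1 + 21·(-7) = 13)
  q = 1: r = 8, s = 0 − 1·1 = -1, t = 1 − 1·(-7) = 8  (check: 160·(-1) + 21·8 = 8)
  q = 1: r = 5, s = 1 − 1·(-1) = 2, t = -7 − 1·8 = -15  (check: 160·2 + 21·(-15) = 5)
  q = 1: r = 3, s = -1 − 1·2 = -3, t = 8 − 1·(-15) = 23  (check: 160·(-3) + 21·23 = 3)
  q = 1: r = 2, s = 2 − 1·(-3) = 5, t = -15 − 1·23 = -38  (check: 160·5 + 21·(-38) = 2)
  q = 1: r = 1, s = -3 − 1·5 = -8, t = 23 − 1·(-38) = 61  (check: 160·(-8) + 21·61 = 1)
The row with r = 1 (the gcd) gives the Bezout coefficients s = -8, t = 61.
Result: 160 · (-8) + 21 · (61) = 1.

gcd(160, 21) = 1; s = -8, t = 61 (check: 160·(-8) + 21·61 = 1).


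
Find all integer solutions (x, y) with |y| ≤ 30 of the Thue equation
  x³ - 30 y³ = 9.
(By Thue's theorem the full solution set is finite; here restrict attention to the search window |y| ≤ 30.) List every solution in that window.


The equation is x³ - 30y³ = 9. For fixed y, x³ = 30·y³ + 9, so a solution requires the RHS to be a perfect cube.
Strategy: iterate y from -30 to 30, compute RHS = 30·y³ + 9, and check whether it is a (positive or negative) perfect cube.
Check small values of y:
  y = 0: RHS = 9 is not a perfect cube.
  y = 1: RHS = 39 is not a perfect cube.
  y = -1: RHS = -21 is not a perfect cube.
  y = 2: RHS = 249 is not a perfect cube.
  y = -2: RHS = -231 is not a perfect cube.
  y = 3: RHS = 819 is not a perfect cube.
  y = -3: RHS = -801 is not a perfect cube.
Continuing the search up to |y| = 30 finds no solutions either.
No (x, y) in the scanned range satisfies the equation.

No integer solutions with |y| ≤ 30.


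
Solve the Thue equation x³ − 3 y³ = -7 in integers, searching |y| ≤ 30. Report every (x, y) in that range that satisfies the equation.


The equation is x³ - 3y³ = -7. For fixed y, x³ = 3·y³ − 7, so a solution requires the RHS to be a perfect cube.
Strategy: iterate y from -30 to 30, compute RHS = 3·y³ − 7, and check whether it is a (positive or negative) perfect cube.
Check small values of y:
  y = 0: RHS = -7 is not a perfect cube.
  y = 1: RHS = -4 is not a perfect cube.
  y = -1: RHS = -10 is not a perfect cube.
  y = 2: RHS = 17 is not a perfect cube.
  y = -2: RHS = -31 is not a perfect cube.
  y = 3: RHS = 74 is not a perfect cube.
  y = -3: RHS = -88 is not a perfect cube.
Continuing the search up to |y| = 30 finds no solutions either.
No (x, y) in the scanned range satisfies the equation.

No integer solutions with |y| ≤ 30.


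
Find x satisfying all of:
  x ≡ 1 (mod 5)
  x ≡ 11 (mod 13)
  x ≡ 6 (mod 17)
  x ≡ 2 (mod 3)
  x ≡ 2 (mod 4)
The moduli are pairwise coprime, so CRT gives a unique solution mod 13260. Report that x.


Product of moduli M = 5 · 13 · 17 · 3 · 4 = 13260.
Merge one congruence at a time:
  Start: x ≡ 1 (mod 5).
  Combine with x ≡ 11 (mod 13); new modulus lcm = 65.
    Write x = 1 + 5·t and substitute into x ≡ 11 (mod 13): 5·t ≡ 11 − 1 = 10 (mod 13).
    The inverse of 5 mod 13 is 8 (since 5·8 = 40 = 3·13 + 1), so t ≡ 8·10 = 80 ≡ 2 (mod 13).
    Then x = 1 + 5·2 = 11, valid modulo lcm(5, 13) = 65: x ≡ 11 (mod 65).
  Combine with x ≡ 6 (mod 17); new modulus lcm = 1105.
    Write x = 11 + 65·t and substitute into x ≡ 6 (mod 17): 65·t ≡ 6 − 11 = -5 (mod 17).
    Reduce coefficients mod 17: 14·t ≡ 12 (mod 17).
    The inverse of 14 mod 17 is 11 (since 14·11 = 154 = 9·17 + 1), so t ≡ 11·12 = 132 ≡ 13 (mod 17).
    Then x = 11 + 65·13 = 856, valid modulo lcm(65, 17) = 1105: x ≡ 856 (mod 1105).
  Combine with x ≡ 2 (mod 3); new modulus lcm = 3315.
    Write x = 856 + 1105·t and substitute into x ≡ 2 (mod 3): 1105·t ≡ 2 − 856 = -854 (mod 3).
    Reduce coefficients mod 3: 1·t ≡ 1 (mod 3).
    So t ≡ 1 (mod 3).
    Then x = 856 + 1105·1 = 1961, valid modulo lcm(1105, 3) = 3315: x ≡ 1961 (mod 3315).
  Combine with x ≡ 2 (mod 4); new modulus lcm = 13260.
    Write x = 1961 + 3315·t and substitute into x ≡ 2 (mod 4): 3315·t ≡ 2 − 1961 = -1959 (mod 4).
    Reduce coefficients mod 4: 3·t ≡ 1 (mod 4).
    The inverse of 3 mod 4 is 3 (since 3·3 = 9 = 2·4 + 1), so t ≡ 3·1 = 3 ≡ 3 (mod 4).
    Then x = 1961 + 3315·3 = 11906, valid modulo lcm(3315, 4) = 13260: x ≡ 11906 (mod 13260).
Verify against each original: 11906 mod 5 = 1, 11906 mod 13 = 11, 11906 mod 17 = 6, 11906 mod 3 = 2, 11906 mod 4 = 2.

x ≡ 11906 (mod 13260).


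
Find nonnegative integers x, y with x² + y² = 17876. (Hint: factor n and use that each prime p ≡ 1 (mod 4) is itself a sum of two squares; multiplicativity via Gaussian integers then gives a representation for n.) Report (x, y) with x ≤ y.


Step 1: Factor n = 17876 = 2^2 · 41 · 109.
Step 2: Check the mod-4 condition on each prime factor: 2 = 2 (special); 41 ≡ 1 (mod 4), exponent 1; 109 ≡ 1 (mod 4), exponent 1.
All primes ≡ 3 (mod 4) appear to even exponent (or don't appear), so by the two-squares theorem n IS expressible as a sum of two squares.
Step 3: Build a representation. Group n = k² · m with k = 2 and m = 41 · 109 = 4469 (a product of primes ≡ 1 (mod 4)); a representation of m scales to one of n via (k·x)² + (k·y)² = k²(x² + y²). Each prime p ≡ 1 (mod 4) is itself a sum of two squares; find a² by testing p − a² for a perfect square:
  41: 41 − 1² = 40, 41 − 2² = 37, 41 − 3² = 32, 41 − 4² = 25 = 5² ⇒ 41 = 4² + 5².
  109: 109 − 1² = 108, 109 − 2² = 105, 109 − 3² = 100 = 10² ⇒ 109 = 3² + 10².
  Combine using the Brahmagupta–Fibonacci identity (a² + b²)(c² + d²) = (ac − bd)² + (ad + bc)² = (ac + bd)² + (ad − bc)²:
  41 · 109 = 4469: from (4² + 5²)(3² + 10²), take (4·3 − 5·10, 4·10 + 5·3) = (12 − 50, 40 + 15) = (-38, 55); dropping signs (only squares matter) gives (38, 55); check 38² + 55² = 1444 + 3025 = 4469 ✓.
  Scale by k = 2: (2·38, 2·55) = (76, 110).
Step 4: Order so x ≤ y and verify: 76² + 110² = 5776 + 12100 = 17876 = n. ✓

n = 17876 = 76² + 110² (one valid representation with x ≤ y).


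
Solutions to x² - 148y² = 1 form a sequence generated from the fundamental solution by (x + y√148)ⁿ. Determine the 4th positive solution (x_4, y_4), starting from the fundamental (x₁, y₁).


Step 1: Find the fundamental solution (x₁, y₁) of x² - 148y² = 1.
  Expand √148 as a continued fraction. a₀ = ⌊√148⌋ = 12; iterate m_{k+1} = d_k·a_k − m_k, d_{k+1} = (148 − m_{k+1}²)/d_k, a_{k+1} = ⌊(a₀ + m_{k+1})/d_{k+1}⌋ (starting m₀ = 0, d₀ = 1), with convergents p_k = a_k·p_{k-1} + p_{k-2}, q_k = a_k·q_{k-1} + q_{k-2} (p₋₁ = 1, q₋₁ = 0):
  k = 0: a₀ = 12; p₀/q₀ = 12/1; p₀² − 148·q₀² = 144 − 148 = -4.
  k = 1: m = 12, d = 4, a = ⌊(12 + 12)/4⌋ = 6; p/q = (6·12 + 1)/(6·1 + 0) = 73/6; p² − 148·q² = 5329 − 5328 = 1.
  The first convergent with p² − 148·q² = 1 gives the fundamental solution (x₁, y₁) = (73, 6).
Step 2: Apply the recurrence (x_{n+1}, y_{n+1}) = (x₁x_n + 148y₁y_n, x₁y_n + y₁x_n) repeatedly.
  From (x_1, y_1) = (73, 6): x_2 = 73·73 + 148·6·6 = 10657; y_2 = 73·6 + 6·73 = 876.
  From (x_2, y_2) = (10657, 876): x_3 = 73·10657 + 148·6·876 = 1555849; y_3 = 73·876 + 6·10657 = 127890.
  From (x_3, y_3) = (1555849, 127890): x_4 = 73·1555849 + 148·6·127890 = 227143297; y_4 = 73·127890 + 6·1555849 = 18671064.
Step 3: Verify x_4² - 148·y_4² = 51594077372030209 - 51594077372030208 = 1 (should be 1). ✓

(x_1, y_1) = (73, 6); (x_4, y_4) = (227143297, 18671064).


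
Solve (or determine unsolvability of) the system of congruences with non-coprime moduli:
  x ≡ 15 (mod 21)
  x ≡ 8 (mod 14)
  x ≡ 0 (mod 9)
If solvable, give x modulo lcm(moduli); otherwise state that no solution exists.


Moduli 21, 14, 9 are not pairwise coprime, so CRT works modulo lcm(m_i) when all pairwise compatibility conditions hold.
Pairwise compatibility: gcd(m_i, m_j) must divide a_i - a_j for every pair.
Merge one congruence at a time:
  Start: x ≡ 15 (mod 21).
  Combine with x ≡ 8 (mod 14): gcd(21, 14) = 7; 8 - 15 = -7, which IS divisible by 7, so compatible.
    Write x = 15 + 21·t and substitute into x ≡ 8 (mod 14): 21·t ≡ 8 − 15 = -7 (mod 14).
    Divide the congruence (and modulus) by g = 7: 3·t ≡ -1 (mod 2).
    Reduce coefficients mod 2: 1·t ≡ 1 (mod 2).
    So t ≡ 1 (mod 2).
    Then x = 15 + 21·1 = 36, valid modulo lcm(21, 14) = 42: x ≡ 36 (mod 42).
  Combine with x ≡ 0 (mod 9): gcd(42, 9) = 3; 0 - 36 = -36, which IS divisible by 3, so compatible.
    Write x = 36 + 42·t and substitute into x ≡ 0 (mod 9): 42·t ≡ 0 − 36 = -36 (mod 9).
    Divide the congruence (and modulus) by g = 3: 14·t ≡ -12 (mod 3).
    Reduce coefficients mod 3: 2·t ≡ 0 (mod 3).
    The inverse of 2 mod 3 is 2 (since 2·2 = 4 = 1·3 + 1), so t ≡ 2·0 = 0 ≡ 0 (mod 3).
    Then x = 36 + 42·0 = 36, valid modulo lcm(42, 9) = 126: x ≡ 36 (mod 126).
Verify: 36 mod 21 = 15, 36 mod 14 = 8, 36 mod 9 = 0.

x ≡ 36 (mod 126).


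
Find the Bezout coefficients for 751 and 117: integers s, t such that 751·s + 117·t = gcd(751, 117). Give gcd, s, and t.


Euclidean algorithm on (751, 117) — divide until remainder is 0:
  751 = 6 · 117 + 49
  117 = 2 · 49 + 19
  49 = 2 · 19 + 11
  19 = 1 · 11 + 8
  11 = 1 · 8 + 3
  8 = 2 · 3 + 2
  3 = 1 · 2 + 1
  2 = 2 · 1 + 0
gcd(751, 117) = 1.
Track Bezout coefficients alongside the remainders: start with r₀ = 751 = a·1 + b·0 (s = 1, t = 0) and r₁ = 117 = a·0 + b·1 (s = 0, t = 1); each new remainder r_{k+1} = r_{k-1} − q_k·r_k inherits s_{k+1} = s_{k-1} − q_k·s_k, t_{k+1} = t_{k-1} − q_k·t_k, so r_k = a·s_k + b·t_k at every step:
  q = 6: r = 49, s = 1 − 6·0 = 1, t = 0 − 6·1 = -6  (check: 751·1 + 117·(-6) = 49)
  q = 2: r = 19, s = 0 − 2·1 = -2, t = 1 − 2·(-6) = 13  (check: 751·(-2) + 117·13 = 19)
  q = 2: r = 11, s = 1 − 2·(-2) = 5, t = -6 − 2·13 = -32  (check: 751·5 + 117·(-32) = 11)
  q = 1: r = 8, s = -2 − 1·5 = -7, t = 13 − 1·(-32) = 45  (check: 751·(-7) + 117·45 = 8)
  q = 1: r = 3, s = 5 − 1·(-7) = 12, t = -32 − 1·45 = -77  (check: 751·12 + 117·(-77) = 3)
  q = 2: r = 2, s = -7 − 2·12 = -31, t = 45 − 2·(-77) = 199  (check: 751·(-31) + 117·199 = 2)
  q = 1: r = 1, s = 12 − 1·(-31) = 43, t = -77 − 1·199 = -276  (check: 751·43 + 117·(-276) = 1)
The row with r = 1 (the gcd) gives the Bezout coefficients s = 43, t = -276.
Result: 751 · (43) + 117 · (-276) = 1.

gcd(751, 117) = 1; s = 43, t = -276 (check: 751·43 + 117·(-276) = 1).


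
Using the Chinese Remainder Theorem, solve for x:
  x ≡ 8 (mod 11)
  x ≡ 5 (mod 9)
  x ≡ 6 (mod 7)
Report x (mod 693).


Moduli 11, 9, 7 are pairwise coprime; by CRT there is a unique solution modulo M = 11 · 9 · 7 = 693.
Solve pairwise, accumulating the modulus:
  Start with x ≡ 8 (mod 11).
  Combine with x ≡ 5 (mod 9): since gcd(11, 9) = 1, we get a unique residue mod 99.
    Write x = 8 + 11·t and substitute into x ≡ 5 (mod 9): 11·t ≡ 5 − 8 = -3 (mod 9).
    Reduce coefficients mod 9: 2·t ≡ 6 (mod 9).
    The inverse of 2 mod 9 is 5 (since 2·5 = 10 = 1·9 + 1), so t ≡ 5·6 = 30 ≡ 3 (mod 9).
    Then x = 8 + 11·3 = 41, valid modulo lcm(11, 9) = 99: x ≡ 41 (mod 99).
  Combine with x ≡ 6 (mod 7): since gcd(99, 7) = 1, we get a unique residue mod 693.
    Write x = 41 + 99·t and substitute into x ≡ 6 (mod 7): 99·t ≡ 6 − 41 = -35 (mod 7).
    Reduce coefficients mod 7: 1·t ≡ 0 (mod 7).
    So t ≡ 0 (mod 7).
    Then x = 41 + 99·0 = 41, valid modulo lcm(99, 7) = 693: x ≡ 41 (mod 693).
Verify: 41 mod 11 = 8 ✓, 41 mod 9 = 5 ✓, 41 mod 7 = 6 ✓.

x ≡ 41 (mod 693).


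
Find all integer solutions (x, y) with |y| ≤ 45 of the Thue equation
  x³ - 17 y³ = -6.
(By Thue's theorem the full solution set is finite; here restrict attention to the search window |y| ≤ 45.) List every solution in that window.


The equation is x³ - 17y³ = -6. For fixed y, x³ = 17·y³ − 6, so a solution requires the RHS to be a perfect cube.
Strategy: iterate y from -45 to 45, compute RHS = 17·y³ − 6, and check whether it is a (positive or negative) perfect cube.
Check small values of y:
  y = 0: RHS = -6 is not a perfect cube.
  y = 1: RHS = 11 is not a perfect cube.
  y = -1: RHS = -23 is not a perfect cube.
  y = 2: RHS = 130 is not a perfect cube.
  y = -2: RHS = -142 is not a perfect cube.
  y = 3: RHS = 453 is not a perfect cube.
  y = -3: RHS = -465 is not a perfect cube.
Continuing the search up to |y| = 45 finds no solutions either.
No (x, y) in the scanned range satisfies the equation.

No integer solutions with |y| ≤ 45.


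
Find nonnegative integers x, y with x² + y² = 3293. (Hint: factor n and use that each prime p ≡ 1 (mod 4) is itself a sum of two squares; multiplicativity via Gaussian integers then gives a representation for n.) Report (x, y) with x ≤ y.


Step 1: Factor n = 3293 = 37 · 89.
Step 2: Check the mod-4 condition on each prime factor: 37 ≡ 1 (mod 4), exponent 1; 89 ≡ 1 (mod 4), exponent 1.
All primes ≡ 3 (mod 4) appear to even exponent (or don't appear), so by the two-squares theorem n IS expressible as a sum of two squares.
Step 3: Build a representation. Here n = 37 · 89 is a product of primes ≡ 1 (mod 4). Each prime p ≡ 1 (mod 4) is itself a sum of two squares; find a² by testing p − a² for a perfect square:
  37: 37 − 1² = 36 = 6² ⇒ 37 = 1² + 6².
  89: 89 − 1² = 88, 89 − 2² = 85, 89 − 3² = 80, 89 − 4² = 73, 89 − 5² = 64 = 8² ⇒ 89 = 5² + 8².
  Combine using the Brahmagupta–Fibonacci identity (a² + b²)(c² + d²) = (ac − bd)² + (ad + bc)² = (ac + bd)² + (ad − bc)²:
  37 · 89 = 3293: from (1² + 6²)(5² + 8²), take (1·5 − 6·8, 1·8 + 6·5) = (5 − 48, 8 + 30) = (-43, 38); dropping signs (only squares matter) gives (43, 38); check 43² + 38² = 1849 + 1444 = 3293 ✓.
Step 4: Order so x ≤ y and verify: 38² + 43² = 1444 + 1849 = 3293 = n. ✓

n = 3293 = 38² + 43² (one valid representation with x ≤ y).


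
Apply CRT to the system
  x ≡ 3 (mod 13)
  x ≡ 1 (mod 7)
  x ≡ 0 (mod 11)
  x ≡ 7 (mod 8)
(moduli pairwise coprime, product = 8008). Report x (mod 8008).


Product of moduli M = 13 · 7 · 11 · 8 = 8008.
Merge one congruence at a time:
  Start: x ≡ 3 (mod 13).
  Combine with x ≡ 1 (mod 7); new modulus lcm = 91.
    Write x = 3 + 13·t and substitute into x ≡ 1 (mod 7): 13·t ≡ 1 − 3 = -2 (mod 7).
    Reduce coefficients mod 7: 6·t ≡ 5 (mod 7).
    The inverse of 6 mod 7 is 6 (since 6·6 = 36 = 5·7 + 1), so t ≡ 6·5 = 30 ≡ 2 (mod 7).
    Then x = 3 + 13·2 = 29, valid modulo lcm(13, 7) = 91: x ≡ 29 (mod 91).
  Combine with x ≡ 0 (mod 11); new modulus lcm = 1001.
    Write x = 29 + 91·t and substitute into x ≡ 0 (mod 11): 91·t ≡ 0 − 29 = -29 (mod 11).
    Reduce coefficients mod 11: 3·t ≡ 4 (mod 11).
    The inverse of 3 mod 11 is 4 (since 3·4 = 12 = 1·11 + 1), so t ≡ 4·4 = 16 ≡ 5 (mod 11).
    Then x = 29 + 91·5 = 484, valid modulo lcm(91, 11) = 1001: x ≡ 484 (mod 1001).
  Combine with x ≡ 7 (mod 8); new modulus lcm = 8008.
    Write x = 484 + 1001·t and substitute into x ≡ 7 (mod 8): 1001·t ≡ 7 − 484 = -477 (mod 8).
    Reduce coefficients mod 8: 1·t ≡ 3 (mod 8).
    So t ≡ 3 (mod 8).
    Then x = 484 + 1001·3 = 3487, valid modulo lcm(1001, 8) = 8008: x ≡ 3487 (mod 8008).
Verify against each original: 3487 mod 13 = 3, 3487 mod 7 = 1, 3487 mod 11 = 0, 3487 mod 8 = 7.

x ≡ 3487 (mod 8008).


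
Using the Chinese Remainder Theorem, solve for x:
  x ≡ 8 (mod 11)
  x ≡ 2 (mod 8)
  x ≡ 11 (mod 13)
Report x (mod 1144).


Moduli 11, 8, 13 are pairwise coprime; by CRT there is a unique solution modulo M = 11 · 8 · 13 = 1144.
Solve pairwise, accumulating the modulus:
  Start with x ≡ 8 (mod 11).
  Combine with x ≡ 2 (mod 8): since gcd(11, 8) = 1, we get a unique residue mod 88.
    Write x = 8 + 11·t and substitute into x ≡ 2 (mod 8): 11·t ≡ 2 − 8 = -6 (mod 8).
    Reduce coefficients mod 8: 3·t ≡ 2 (mod 8).
    The inverse of 3 mod 8 is 3 (since 3·3 = 9 = 1·8 + 1), so t ≡ 3·2 = 6 ≡ 6 (mod 8).
    Then x = 8 + 11·6 = 74, valid modulo lcm(11, 8) = 88: x ≡ 74 (mod 88).
  Combine with x ≡ 11 (mod 13): since gcd(88, 13) = 1, we get a unique residue mod 1144.
    Write x = 74 + 88·t and substitute into x ≡ 11 (mod 13): 88·t ≡ 11 − 74 = -63 (mod 13).
    Reduce coefficients mod 13: 10·t ≡ 2 (mod 13).
    The inverse of 10 mod 13 is 4 (since 10·4 = 40 = 3·13 + 1), so t ≡ 4·2 = 8 ≡ 8 (mod 13).
    Then x = 74 + 88·8 = 778, valid modulo lcm(88, 13) = 1144: x ≡ 778 (mod 1144).
Verify: 778 mod 11 = 8 ✓, 778 mod 8 = 2 ✓, 778 mod 13 = 11 ✓.

x ≡ 778 (mod 1144).


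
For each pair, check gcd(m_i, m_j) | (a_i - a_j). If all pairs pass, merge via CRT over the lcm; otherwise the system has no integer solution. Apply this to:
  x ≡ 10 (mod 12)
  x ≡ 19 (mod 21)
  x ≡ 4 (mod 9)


Moduli 12, 21, 9 are not pairwise coprime, so CRT works modulo lcm(m_i) when all pairwise compatibility conditions hold.
Pairwise compatibility: gcd(m_i, m_j) must divide a_i - a_j for every pair.
Merge one congruence at a time:
  Start: x ≡ 10 (mod 12).
  Combine with x ≡ 19 (mod 21): gcd(12, 21) = 3; 19 - 10 = 9, which IS divisible by 3, so compatible.
    Write x = 10 + 12·t and substitute into x ≡ 19 (mod 21): 12·t ≡ 19 − 10 = 9 (mod 21).
    Divide the congruence (and modulus) by g = 3: 4·t ≡ 3 (mod 7).
    The inverse of 4 mod 7 is 2 (since 4·2 = 8 = 1·7 + 1), so t ≡ 2·3 = 6 ≡ 6 (mod 7).
    Then x = 10 + 12·6 = 82, valid modulo lcm(12, 21) = 84: x ≡ 82 (mod 84).
  Combine with x ≡ 4 (mod 9): gcd(84, 9) = 3; 4 - 82 = -78, which IS divisible by 3, so compatible.
    Write x = 82 + 84·t and substitute into x ≡ 4 (mod 9): 84·t ≡ 4 − 82 = -78 (mod 9).
    Divide the congruence (and modulus) by g = 3: 28·t ≡ -26 (mod 3).
    Reduce coefficients mod 3: 1·t ≡ 1 (mod 3).
    So t ≡ 1 (mod 3).
    Then x = 82 + 84·1 = 166, valid modulo lcm(84, 9) = 252: x ≡ 166 (mod 252).
Verify: 166 mod 12 = 10, 166 mod 21 = 19, 166 mod 9 = 4.

x ≡ 166 (mod 252).
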